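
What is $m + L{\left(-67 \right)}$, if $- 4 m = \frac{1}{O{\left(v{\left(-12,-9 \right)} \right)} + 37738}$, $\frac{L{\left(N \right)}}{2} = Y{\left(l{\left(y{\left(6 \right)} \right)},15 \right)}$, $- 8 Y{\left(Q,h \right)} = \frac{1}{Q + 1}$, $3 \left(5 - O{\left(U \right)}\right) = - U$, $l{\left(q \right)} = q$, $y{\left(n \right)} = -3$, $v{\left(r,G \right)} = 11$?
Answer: $\frac{56617}{452960} \approx 0.12499$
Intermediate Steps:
$O{\left(U \right)} = 5 + \frac{U}{3}$ ($O{\left(U \right)} = 5 - \frac{\left(-1\right) U}{3} = 5 + \frac{U}{3}$)
$Y{\left(Q,h \right)} = - \frac{1}{8 \left(1 + Q\right)}$ ($Y{\left(Q,h \right)} = - \frac{1}{8 \left(Q + 1\right)} = - \frac{1}{8 \left(1 + Q\right)}$)
$L{\left(N \right)} = \frac{1}{8}$ ($L{\left(N \right)} = 2 \left(- \frac{1}{8 + 8 \left(-3\right)}\right) = 2 \left(- \frac{1}{8 - 24}\right) = 2 \left(- \frac{1}{-16}\right) = 2 \left(\left(-1\right) \left(- \frac{1}{16}\right)\right) = 2 \cdot \frac{1}{16} = \frac{1}{8}$)
$m = - \frac{3}{452960}$ ($m = - \frac{1}{4 \left(\left(5 + \frac{1}{3} \cdot 11\right) + 37738\right)} = - \frac{1}{4 \left(\left(5 + \frac{11}{3}\right) + 37738\right)} = - \frac{1}{4 \left(\frac{26}{3} + 37738\right)} = - \frac{1}{4 \cdot \frac{113240}{3}} = \left(- \frac{1}{4}\right) \frac{3}{113240} = - \frac{3}{452960} \approx -6.6231 \cdot 10^{-6}$)
$m + L{\left(-67 \right)} = - \frac{3}{452960} + \frac{1}{8} = \frac{56617}{452960}$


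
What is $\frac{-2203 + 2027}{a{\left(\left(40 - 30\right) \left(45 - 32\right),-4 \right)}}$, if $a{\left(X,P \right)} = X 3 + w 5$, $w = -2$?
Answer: $- \frac{44}{95} \approx -0.46316$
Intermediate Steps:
$a{\left(X,P \right)} = -10 + 3 X$ ($a{\left(X,P \right)} = X 3 - 10 = 3 X - 10 = -10 + 3 X$)
$\frac{-2203 + 2027}{a{\left(\left(40 - 30\right) \left(45 - 32\right),-4 \right)}} = \frac{-2203 + 2027}{-10 + 3 \left(40 - 30\right) \left(45 - 32\right)} = - \frac{176}{-10 + 3 \cdot 10 \cdot 13} = - \frac{176}{-10 + 3 \cdot 130} = - \frac{176}{-10 + 390} = - \frac{176}{380} = \left(-176\right) \frac{1}{380} = - \frac{44}{95}$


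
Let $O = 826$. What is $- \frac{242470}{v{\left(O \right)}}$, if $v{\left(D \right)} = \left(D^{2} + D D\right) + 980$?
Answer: $- \frac{121235}{682766} \approx -0.17756$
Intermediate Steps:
$v{\left(D \right)} = 980 + 2 D^{2}$ ($v{\left(D \right)} = \left(D^{2} + D^{2}\right) + 980 = 2 D^{2} + 980 = 980 + 2 D^{2}$)
$- \frac{242470}{v{\left(O \right)}} = - \frac{242470}{980 + 2 \cdot 826^{2}} = - \frac{242470}{980 + 2 \cdot 682276} = - \frac{242470}{980 + 1364552} = - \frac{242470}{1365532} = \left(-242470\right) \frac{1}{1365532} = - \frac{121235}{682766}$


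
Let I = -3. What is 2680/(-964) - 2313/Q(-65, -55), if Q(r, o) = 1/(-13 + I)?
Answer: 8918258/241 ≈ 37005.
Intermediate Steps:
Q(r, o) = -1/16 (Q(r, o) = 1/(-13 - 3) = 1/(-16) = -1/16)
2680/(-964) - 2313/Q(-65, -55) = 2680/(-964) - 2313/(-1/16) = 2680*(-1/964) - 2313*(-16) = -670/241 + 37008 = 8918258/241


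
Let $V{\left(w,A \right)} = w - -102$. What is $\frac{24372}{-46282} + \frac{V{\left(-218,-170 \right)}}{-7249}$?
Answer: $- \frac{85651958}{167749109} \approx -0.5106$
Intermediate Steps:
$V{\left(w,A \right)} = 102 + w$ ($V{\left(w,A \right)} = w + 102 = 102 + w$)
$\frac{24372}{-46282} + \frac{V{\left(-218,-170 \right)}}{-7249} = \frac{24372}{-46282} + \frac{102 - 218}{-7249} = 24372 \left(- \frac{1}{46282}\right) - - \frac{116}{7249} = - \frac{12186}{23141} + \frac{116}{7249} = - \frac{85651958}{167749109}$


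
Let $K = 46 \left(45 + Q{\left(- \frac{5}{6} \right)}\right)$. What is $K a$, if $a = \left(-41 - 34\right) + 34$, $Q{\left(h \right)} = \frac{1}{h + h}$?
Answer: $- \frac{418692}{5} \approx -83738.0$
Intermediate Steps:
$Q{\left(h \right)} = \frac{1}{2 h}$
$K = \frac{10212}{5}$ ($K = 46 \left(45 + \frac{1}{2 \left(- \frac{5}{6}\right)}\right) = 46 \left(45 + \frac{1}{2} \left(- \frac{6}{5}\right)\right) = 46 \left(45 - \frac{3}{5}\right) = 46 \cdot \frac{222}{5} = \frac{10212}{5} \approx 2042.4$)
$a = -41$ ($a = -75 + 34 = -41$)
$K a = \frac{10212}{5} \left(-41\right) = - \frac{418692}{5}$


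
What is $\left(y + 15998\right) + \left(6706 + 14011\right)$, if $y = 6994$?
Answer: $43709$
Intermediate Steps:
$\left(y + 15998\right) + \left(6706 + 14011\right) = \left(6994 + 15998\right) + \left(6706 + 14011\right) = 22992 + 20717 = 43709$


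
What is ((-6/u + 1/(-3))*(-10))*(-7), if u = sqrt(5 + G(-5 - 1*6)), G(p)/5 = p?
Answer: -70/3 + 42*I*sqrt(2) ≈ -23.333 + 59.397*I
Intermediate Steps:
G(p) = 5*p
u = 5*I*sqrt(2) (u = sqrt(5 + 5*(-5 - 1*6)) = sqrt(5 + 5*(-5 - 6)) = sqrt(5 + 5*(-11)) = sqrt(5 - 55) = sqrt(-50) = 5*I*sqrt(2) ≈ 7.0711*I)
((-6/u + 1/(-3))*(-10))*(-7) = ((-6*(-I*sqrt(2)/10) + 1/(-3))*(-10))*(-7) = ((-(-3)*I*sqrt(2)/5 + 1*(-1/3))*(-10))*(-7) = ((3*I*sqrt(2)/5 - 1/3)*(-10))*(-7) = ((-1/3 + 3*I*sqrt(2)/5)*(-10))*(-7) = (10/3 - 6*I*sqrt(2))*(-7) = -70/3 + 42*I*sqrt(2)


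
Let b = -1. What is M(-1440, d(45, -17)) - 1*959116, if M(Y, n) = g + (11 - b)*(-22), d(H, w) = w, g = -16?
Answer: -959396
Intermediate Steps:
M(Y, n) = -280 (M(Y, n) = -16 + (11 - 1*(-1))*(-22) = -16 + (11 + 1)*(-22) = -16 + 12*(-22) = -16 - 264 = -280)
M(-1440, d(45, -17)) - 1*959116 = -280 - 1*959116 = -280 - 959116 = -959396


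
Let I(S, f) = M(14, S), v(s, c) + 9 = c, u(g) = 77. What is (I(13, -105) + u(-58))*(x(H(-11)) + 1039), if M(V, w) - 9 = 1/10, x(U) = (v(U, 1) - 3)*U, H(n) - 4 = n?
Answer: 480438/5 ≈ 96088.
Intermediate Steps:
v(s, c) = -9 + c
H(n) = 4 + n
x(U) = -11*U (x(U) = ((-9 + 1) - 3)*U = (-8 - 3)*U = -11*U)
M(V, w) = 91/10 (M(V, w) = 9 + 1/10 = 9 + ⅒ = 91/10)
I(S, f) = 91/10
(I(13, -105) + u(-58))*(x(H(-11)) + 1039) = (91/10 + 77)*(-11*(4 - 11) + 1039) = 861*(-11*(-7) + 1039)/10 = 861*(77 + 1039)/10 = (861/10)*1116 = 480438/5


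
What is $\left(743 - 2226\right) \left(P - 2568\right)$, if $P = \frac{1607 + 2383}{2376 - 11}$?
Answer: $\frac{1800163278}{473} \approx 3.8058 \cdot 10^{6}$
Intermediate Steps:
$P = \frac{798}{473}$ ($P = \frac{3990}{2365} = 3990 \cdot \frac{1}{2365} = \frac{798}{473} \approx 1.6871$)
$\left(743 - 2226\right) \left(P - 2568\right) = \left(743 - 2226\right) \left(\frac{798}{473} - 2568\right) = \left(-1483\right) \left(- \frac{1213866}{473}\right) = \frac{1800163278}{473}$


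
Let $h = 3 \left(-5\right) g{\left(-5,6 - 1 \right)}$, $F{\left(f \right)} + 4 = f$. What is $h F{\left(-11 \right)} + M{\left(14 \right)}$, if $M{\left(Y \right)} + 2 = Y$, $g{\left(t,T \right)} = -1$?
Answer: $-213$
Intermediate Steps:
$F{\left(f \right)} = -4 + f$
$M{\left(Y \right)} = -2 + Y$
$h = 15$ ($h = 3 \left(-5\right) \left(-1\right) = \left(-15\right) \left(-1\right) = 15$)
$h F{\left(-11 \right)} + M{\left(14 \right)} = 15 \left(-4 - 11\right) + \left(-2 + 14\right) = 15 \left(-15\right) + 12 = -225 + 12 = -213$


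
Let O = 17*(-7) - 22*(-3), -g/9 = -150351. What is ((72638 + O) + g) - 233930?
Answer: 1191814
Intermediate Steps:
g = 1353159 (g = -9*(-150351) = 1353159)
O = -53 (O = -119 + 66 = -53)
((72638 + O) + g) - 233930 = ((72638 - 53) + 1353159) - 233930 = (72585 + 1353159) - 233930 = 1425744 - 233930 = 1191814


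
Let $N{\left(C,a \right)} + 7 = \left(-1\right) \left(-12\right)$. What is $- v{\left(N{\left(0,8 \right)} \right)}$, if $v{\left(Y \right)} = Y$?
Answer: $-5$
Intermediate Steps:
$N{\left(C,a \right)} = 5$ ($N{\left(C,a \right)} = -7 - -12 = -7 + 12 = 5$)
$- v{\left(N{\left(0,8 \right)} \right)} = \left(-1\right) 5 = -5$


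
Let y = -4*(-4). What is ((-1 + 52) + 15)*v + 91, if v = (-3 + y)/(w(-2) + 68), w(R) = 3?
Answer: 7319/71 ≈ 103.08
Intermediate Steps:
y = 16
v = 13/71 (v = (-3 + 16)/(3 + 68) = 13/71 ≈ 0.18310)
((-1 + 52) + 15)*v + 91 = ((-1 + 52) + 15)*(13/71) + 91 = (51 + 15)*(13/71) + 91 = 66*(13/71) + 91 = 858/71 + 91 = 7319/71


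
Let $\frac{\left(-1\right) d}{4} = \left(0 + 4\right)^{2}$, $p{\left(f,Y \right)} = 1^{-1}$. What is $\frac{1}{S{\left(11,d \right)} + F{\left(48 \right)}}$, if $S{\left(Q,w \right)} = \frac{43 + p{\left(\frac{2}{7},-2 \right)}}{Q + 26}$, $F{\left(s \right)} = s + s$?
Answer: $\frac{37}{3596} \approx 0.010289$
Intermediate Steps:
$p{\left(f,Y \right)} = 1$
$F{\left(s \right)} = 2 s$
$d = -64$ ($d = - 4 \left(0 + 4\right)^{2} = - 4 \cdot 4^{2} = \left(-4\right) 16 = -64$)
$S{\left(Q,w \right)} = \frac{44}{26 + Q}$ ($S{\left(Q,w \right)} = \frac{43 + 1}{Q + 26} = \frac{44}{26 + Q}$)
$\frac{1}{S{\left(11,d \right)} + F{\left(48 \right)}} = \frac{1}{\frac{44}{26 + 11} + 2 \cdot 48} = \frac{1}{\frac{44}{37} + 96} = \frac{1}{\frac{3596}{37}} = \frac{37}{3596}$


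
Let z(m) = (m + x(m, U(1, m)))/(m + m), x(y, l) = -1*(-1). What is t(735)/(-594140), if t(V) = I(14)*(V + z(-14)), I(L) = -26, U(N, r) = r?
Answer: 267709/8317960 ≈ 0.032184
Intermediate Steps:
x(y, l) = 1
z(m) = (1 + m)/(2*m) (z(m) = (m + 1)/(m + m) = (1 + m)/((2*m)) = (1 + m)*(1/(2*m)) = (1 + m)/(2*m))
t(V) = -169/14 - 26*V (t(V) = -26*(V + (½)*(1 - 14)/(-14)) = -26*(V + (½)*(-1/14)*(-13)) = -26*(V + 13/28) = -26*(13/28 + V) = -169/14 - 26*V)
t(735)/(-594140) = (-169/14 - 26*735)/(-594140) = (-169/14 - 19110)*(-1/594140) = -267709/14*(-1/594140) = 267709/8317960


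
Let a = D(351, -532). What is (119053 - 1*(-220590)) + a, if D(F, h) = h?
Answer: 339111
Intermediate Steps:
a = -532
(119053 - 1*(-220590)) + a = (119053 - 1*(-220590)) - 532 = (119053 + 220590) - 532 = 339643 - 532 = 339111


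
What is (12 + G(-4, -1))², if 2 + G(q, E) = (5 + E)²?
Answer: 676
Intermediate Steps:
G(q, E) = -2 + (5 + E)²
(12 + G(-4, -1))² = (12 + (-2 + (5 - 1)²))² = (12 + (-2 + 4²))² = (12 + (-2 + 16))² = (12 + 14)² = 26² = 676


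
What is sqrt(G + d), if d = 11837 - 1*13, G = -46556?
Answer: 2*I*sqrt(8683) ≈ 186.37*I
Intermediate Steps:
d = 11824 (d = 11837 - 13 = 11824)
sqrt(G + d) = sqrt(-46556 + 11824) = sqrt(-34732) = 2*I*sqrt(8683)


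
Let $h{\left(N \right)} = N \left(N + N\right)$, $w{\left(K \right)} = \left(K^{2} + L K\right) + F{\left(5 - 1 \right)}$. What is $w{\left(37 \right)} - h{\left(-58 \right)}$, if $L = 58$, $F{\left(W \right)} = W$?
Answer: $-3209$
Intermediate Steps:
$w{\left(K \right)} = 4 + K^{2} + 58 K$ ($w{\left(K \right)} = \left(K^{2} + 58 K\right) + \left(5 - 1\right) = \left(K^{2} + 58 K\right) + 4 = 4 + K^{2} + 58 K$)
$h{\left(N \right)} = 2 N^{2}$ ($h{\left(N \right)} = N 2 N = 2 N^{2}$)
$w{\left(37 \right)} - h{\left(-58 \right)} = \left(4 + 37^{2} + 58 \cdot 37\right) - 2 \left(-58\right)^{2} = \left(4 + 1369 + 2146\right) - 2 \cdot 3364 = 3519 - 6728 = -3209$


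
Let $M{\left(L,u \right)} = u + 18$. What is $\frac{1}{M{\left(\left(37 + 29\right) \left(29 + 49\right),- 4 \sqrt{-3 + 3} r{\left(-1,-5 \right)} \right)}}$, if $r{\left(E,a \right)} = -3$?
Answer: $\frac{1}{18} \approx 0.055556$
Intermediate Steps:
$M{\left(L,u \right)} = 18 + u$
$\frac{1}{M{\left(\left(37 + 29\right) \left(29 + 49\right),- 4 \sqrt{-3 + 3} r{\left(-1,-5 \right)} \right)}} = \frac{1}{18 + - 4 \sqrt{-3 + 3} \left(-3\right)} = \frac{1}{18 + - 4 \sqrt{0} \left(-3\right)} = \frac{1}{18 + \left(-4\right) 0 \left(-3\right)} = \frac{1}{18 + 0 \left(-3\right)} = \frac{1}{18 + 0} = \frac{1}{18}$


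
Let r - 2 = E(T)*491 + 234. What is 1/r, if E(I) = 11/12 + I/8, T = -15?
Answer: -24/5629 ≈ -0.0042636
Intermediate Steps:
E(I) = 11/12 + I/8 (E(I) = 11*(1/12) + I*(⅛) = 11/12 + I/8)
r = -5629/24 (r = 2 + ((11/12 + (⅛)*(-15))*491 + 234) = 2 + ((11/12 - 15/8)*491 + 234) = 2 + (-23/24*491 + 234) = 2 + (-11293/24 + 234) = 2 - 5677/24 = -5629/24 ≈ -234.54)
1/r = 1/(-5629/24) = -24/5629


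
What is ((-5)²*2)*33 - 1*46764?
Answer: -45114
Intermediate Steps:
((-5)²*2)*33 - 1*46764 = (25*2)*33 - 46764 = 50*33 - 46764 = 1650 - 46764 = -45114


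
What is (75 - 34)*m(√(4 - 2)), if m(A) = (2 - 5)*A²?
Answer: -246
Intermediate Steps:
m(A) = -3*A²
(75 - 34)*m(√(4 - 2)) = (75 - 34)*(-3*(√(4 - 2))²) = 41*(-3*(√2)²) = 41*(-3*2) = 41*(-6) = -246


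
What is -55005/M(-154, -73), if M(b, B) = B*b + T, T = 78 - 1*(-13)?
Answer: -55005/11333 ≈ -4.8535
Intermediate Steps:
T = 91 (T = 78 + 13 = 91)
M(b, B) = 91 + B*b (M(b, B) = B*b + 91 = 91 + B*b)
-55005/M(-154, -73) = -55005/(91 - 73*(-154)) = -55005/(91 + 11242) = -55005/11333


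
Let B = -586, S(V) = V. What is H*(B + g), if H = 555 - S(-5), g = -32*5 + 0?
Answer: -417760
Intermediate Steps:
g = -160 (g = -8*20 + 0 = -160 + 0 = -160)
H = 560 (H = 555 - 1*(-5) = 555 + 5 = 560)
H*(B + g) = 560*(-586 - 160) = 560*(-746) = -417760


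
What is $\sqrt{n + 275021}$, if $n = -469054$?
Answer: $i \sqrt{194033} \approx 440.49 i$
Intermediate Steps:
$\sqrt{n + 275021} = \sqrt{-469054 + 275021} = \sqrt{-194033} = i \sqrt{194033}$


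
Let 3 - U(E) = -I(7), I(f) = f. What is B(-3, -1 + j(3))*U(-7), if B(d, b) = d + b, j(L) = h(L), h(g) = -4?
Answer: -80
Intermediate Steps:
j(L) = -4
B(d, b) = b + d
U(E) = 10 (U(E) = 3 - (-1)*7 = 3 - 1*(-7) = 3 + 7 = 10)
B(-3, -1 + j(3))*U(-7) = ((-1 - 4) - 3)*10 = (-5 - 3)*10 = -8*10 = -80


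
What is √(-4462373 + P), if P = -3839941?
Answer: I*√8302314 ≈ 2881.4*I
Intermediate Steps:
√(-4462373 + P) = √(-4462373 - 3839941) = √(-8302314) = I*√8302314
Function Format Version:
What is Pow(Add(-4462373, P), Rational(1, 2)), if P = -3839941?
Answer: Mul(I, Pow(8302314, Rational(1, 2))) ≈ Mul(2881.4, I)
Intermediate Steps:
Pow(Add(-4462373, P), Rational(1, 2)) = Pow(Add(-4462373, -3839941), Rational(1, 2)) = Pow(-8302314, Rational(1, 2)) = Mul(I, Pow(8302314, Rational(1, 2)))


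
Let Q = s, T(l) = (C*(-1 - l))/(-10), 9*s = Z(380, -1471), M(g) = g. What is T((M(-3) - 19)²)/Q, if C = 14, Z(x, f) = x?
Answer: 6111/380 ≈ 16.082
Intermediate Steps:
s = 380/9 (s = (⅑)*380 = 380/9 ≈ 42.222)
T(l) = 7/5 + 7*l/5 (T(l) = (14*(-1 - l))/(-10) = (-14 - 14*l)*(-⅒) = 7/5 + 7*l/5)
Q = 380/9 ≈ 42.222
T((M(-3) - 19)²)/Q = (7/5 + 7*(-3 - 19)²/5)/(380/9) = (7/5 + (7/5)*(-22)²)*(9/380) = (7/5 + (7/5)*484)*(9/380) = (7/5 + 3388/5)*(9/380) = 679*(9/380) = 6111/380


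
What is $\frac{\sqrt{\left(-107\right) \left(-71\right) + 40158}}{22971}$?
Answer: $\frac{\sqrt{47755}}{22971} \approx 0.0095133$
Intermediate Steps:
$\frac{\sqrt{\left(-107\right) \left(-71\right) + 40158}}{22971} = \sqrt{7597 + 40158} \cdot \frac{1}{22971} = \sqrt{47755} \cdot \frac{1}{22971} = \frac{\sqrt{47755}}{22971}$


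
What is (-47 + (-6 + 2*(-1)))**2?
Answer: 3025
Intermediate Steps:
(-47 + (-6 + 2*(-1)))**2 = (-47 + (-6 - 2))**2 = (-47 - 8)**2 = (-55)**2 = 3025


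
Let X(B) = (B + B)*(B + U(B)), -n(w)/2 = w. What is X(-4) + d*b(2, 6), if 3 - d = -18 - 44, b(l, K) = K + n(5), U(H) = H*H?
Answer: -356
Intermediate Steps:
U(H) = H**2
n(w) = -2*w
b(l, K) = -10 + K (b(l, K) = K - 2*5 = K - 10 = -10 + K)
d = 65 (d = 3 - (-18 - 44) = 3 - 1*(-62) = 3 + 62 = 65)
X(B) = 2*B*(B + B**2) (X(B) = (B + B)*(B + B**2) = (2*B)*(B + B**2) = 2*B*(B + B**2))
X(-4) + d*b(2, 6) = 2*(-4)**2*(1 - 4) + 65*(-10 + 6) = 2*16*(-3) + 65*(-4) = -96 - 260 = -356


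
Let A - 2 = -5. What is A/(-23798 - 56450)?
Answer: 3/80248 ≈ 3.7384e-5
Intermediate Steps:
A = -3 (A = 2 - 5 = -3)
A/(-23798 - 56450) = -3/(-23798 - 56450) = -3/(-80248) = -3*(-1/80248) = 3/80248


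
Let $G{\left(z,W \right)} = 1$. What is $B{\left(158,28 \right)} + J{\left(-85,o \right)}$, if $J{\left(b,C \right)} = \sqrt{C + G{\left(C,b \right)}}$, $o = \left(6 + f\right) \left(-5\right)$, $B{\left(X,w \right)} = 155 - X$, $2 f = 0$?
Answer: $-3 + i \sqrt{29} \approx -3.0 + 5.3852 i$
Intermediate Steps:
$f = 0$ ($f = \frac{1}{2} \cdot 0 = 0$)
$o = -30$ ($o = \left(6 + 0\right) \left(-5\right) = 6 \left(-5\right) = -30$)
$J{\left(b,C \right)} = \sqrt{1 + C}$ ($J{\left(b,C \right)} = \sqrt{C + 1} = \sqrt{1 + C}$)
$B{\left(158,28 \right)} + J{\left(-85,o \right)} = \left(155 - 158\right) + \sqrt{1 - 30} = \left(155 - 158\right) + \sqrt{-29} = -3 + i \sqrt{29}$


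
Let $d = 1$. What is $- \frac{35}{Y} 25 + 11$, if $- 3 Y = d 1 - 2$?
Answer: $-2614$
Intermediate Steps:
$Y = \frac{1}{3}$ ($Y = - \frac{1 \cdot 1 - 2}{3} = - \frac{1 - 2}{3} = \left(- \frac{1}{3}\right) \left(-1\right) = \frac{1}{3} \approx 0.33333$)
$- \frac{35}{Y} 25 + 11 = - 35 \frac{1}{\frac{1}{3}} \cdot 25 + 11 = \left(-35\right) 3 \cdot 25 + 11 = \left(-105\right) 25 + 11 = -2625 + 11 = -2614$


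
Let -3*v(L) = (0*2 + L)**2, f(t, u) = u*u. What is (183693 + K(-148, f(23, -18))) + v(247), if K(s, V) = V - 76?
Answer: 490814/3 ≈ 1.6360e+5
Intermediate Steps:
f(t, u) = u**2
v(L) = -L**2/3 (v(L) = -(0*2 + L)**2/3 = -(0 + L)**2/3 = -L**2/3)
K(s, V) = -76 + V
(183693 + K(-148, f(23, -18))) + v(247) = (183693 + (-76 + (-18)**2)) - 1/3*247**2 = (183693 + (-76 + 324)) - 1/3*61009 = (183693 + 248) - 61009/3 = 183941 - 61009/3 = 490814/3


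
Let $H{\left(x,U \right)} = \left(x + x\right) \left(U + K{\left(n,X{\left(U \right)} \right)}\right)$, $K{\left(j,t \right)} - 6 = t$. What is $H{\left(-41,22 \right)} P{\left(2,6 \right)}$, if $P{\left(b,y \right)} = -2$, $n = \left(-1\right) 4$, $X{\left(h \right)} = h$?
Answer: $8200$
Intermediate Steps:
$n = -4$
$K{\left(j,t \right)} = 6 + t$
$H{\left(x,U \right)} = 2 x \left(6 + 2 U\right)$ ($H{\left(x,U \right)} = \left(x + x\right) \left(U + \left(6 + U\right)\right) = 2 x \left(6 + 2 U\right)$)
$H{\left(-41,22 \right)} P{\left(2,6 \right)} = 4 \left(-41\right) \left(3 + 22\right) \left(-2\right) = 4 \left(-41\right) 25 \left(-2\right) = \left(-4100\right) \left(-2\right) = 8200$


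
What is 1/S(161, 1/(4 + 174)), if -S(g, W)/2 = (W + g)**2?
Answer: -15842/821338281 ≈ -1.9288e-5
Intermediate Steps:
S(g, W) = -2*(W + g)**2
1/S(161, 1/(4 + 174)) = 1/(-2*(1/(4 + 174) + 161)**2) = 1/(-2*(1/178 + 161)**2) = 1/(-2*(28659/178)**2) = 1/(-2*821338281/31684) = 1/(-821338281/15842) = -15842/821338281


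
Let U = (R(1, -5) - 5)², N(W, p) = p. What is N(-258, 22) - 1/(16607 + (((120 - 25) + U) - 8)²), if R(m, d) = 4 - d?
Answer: 598751/27216 ≈ 22.000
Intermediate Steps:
U = 16 (U = ((4 - 1*(-5)) - 5)² = ((4 + 5) - 5)² = (9 - 5)² = 4² = 16)
N(-258, 22) - 1/(16607 + (((120 - 25) + U) - 8)²) = 22 - 1/(16607 + (((120 - 25) + 16) - 8)²) = 22 - 1/(16607 + ((95 + 16) - 8)²) = 22 - 1/(16607 + (111 - 8)²) = 22 - 1/(16607 + 103²) = 22 - 1/(16607 + 10609) = 22 - 1/27216 = 598751/27216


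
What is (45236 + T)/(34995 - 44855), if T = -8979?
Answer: -36257/9860 ≈ -3.6772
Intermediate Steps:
(45236 + T)/(34995 - 44855) = (45236 - 8979)/(34995 - 44855) = 36257/(-9860) = 36257*(-1/9860) = -36257/9860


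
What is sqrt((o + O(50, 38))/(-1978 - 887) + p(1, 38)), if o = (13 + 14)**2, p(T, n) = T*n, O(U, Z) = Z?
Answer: sqrt(309715095)/2865 ≈ 6.1427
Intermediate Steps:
o = 729 (o = 27**2 = 729)
sqrt((o + O(50, 38))/(-1978 - 887) + p(1, 38)) = sqrt((729 + 38)/(-1978 - 887) + 1*38) = sqrt(767/(-2865) + 38) = sqrt(767*(-1/2865) + 38) = sqrt(-767/2865 + 38) = sqrt(108103/2865) = sqrt(309715095)/2865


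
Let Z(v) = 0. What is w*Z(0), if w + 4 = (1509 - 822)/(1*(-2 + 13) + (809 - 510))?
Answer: 0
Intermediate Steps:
w = -553/310 (w = -4 + (1509 - 822)/(1*(-2 + 13) + (809 - 510)) = -4 + 687/(1*11 + 299) = -4 + 687/(11 + 299) = -4 + 687/310 = -553/310 ≈ -1.7839)
w*Z(0) = -553/310*0 = 0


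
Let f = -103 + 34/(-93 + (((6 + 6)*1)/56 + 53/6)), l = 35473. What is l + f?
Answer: 62356596/1763 ≈ 35370.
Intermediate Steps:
f = -182303/1763 (f = -103 + 34/(-93 + ((12*1)*(1/56) + 53*(1/6))) = -103 + 34/(-93 + (12*(1/56) + 53/6)) = -103 + 34/(-93 + (3/14 + 53/6)) = -103 + 34/(-93 + 190/21) = -103 + 34/(-1763/21) = -103 + 34*(-21/1763) = -103 - 714/1763 = -182303/1763 ≈ -103.41)
l + f = 35473 - 182303/1763 = 62356596/1763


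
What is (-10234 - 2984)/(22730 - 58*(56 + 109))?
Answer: -6609/6580 ≈ -1.0044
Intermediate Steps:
(-10234 - 2984)/(22730 - 58*(56 + 109)) = -13218/(22730 - 58*165) = -13218/(22730 - 9570) = -13218/13160 = -13218*1/13160 = -6609/6580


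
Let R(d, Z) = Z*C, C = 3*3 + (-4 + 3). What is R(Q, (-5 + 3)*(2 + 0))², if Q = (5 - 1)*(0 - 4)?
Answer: 1024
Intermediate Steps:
C = 8 (C = 9 - 1 = 8)
Q = -16 (Q = 4*(-4) = -16)
R(d, Z) = 8*Z (R(d, Z) = Z*8 = 8*Z)
R(Q, (-5 + 3)*(2 + 0))² = (8*((-5 + 3)*(2 + 0)))² = (8*(-2*2))² = (8*(-4))² = (-32)² = 1024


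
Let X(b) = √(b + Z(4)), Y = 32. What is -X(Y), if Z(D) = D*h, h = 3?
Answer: -2*√11 ≈ -6.6332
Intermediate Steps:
Z(D) = 3*D (Z(D) = D*3 = 3*D)
X(b) = √(12 + b) (X(b) = √(b + 3*4) = √(b + 12) = √(12 + b))
-X(Y) = -√(12 + 32) = -√44 = -2*√11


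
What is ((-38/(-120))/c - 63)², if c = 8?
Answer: 913308841/230400 ≈ 3964.0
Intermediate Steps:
((-38/(-120))/c - 63)² = (-38/(-120)/8 - 63)² = (-38*(-1/120)*(⅛) - 63)² = ((19/60)*(⅛) - 63)² = (19/480 - 63)² = (-30221/480)² = 913308841/230400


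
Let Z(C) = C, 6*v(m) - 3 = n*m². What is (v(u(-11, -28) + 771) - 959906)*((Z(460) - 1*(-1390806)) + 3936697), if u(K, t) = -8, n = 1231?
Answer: 1893799422907789/3 ≈ 6.3127e+14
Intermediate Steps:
v(m) = ½ + 1231*m²/6 (v(m) = ½ + (1231*m²)/6 = ½ + 1231*m²/6)
(v(u(-11, -28) + 771) - 959906)*((Z(460) - 1*(-1390806)) + 3936697) = ((½ + 1231*(-8 + 771)²/6) - 959906)*((460 - 1*(-1390806)) + 3936697) = ((½ + (1231/6)*763²) - 959906)*((460 + 1390806) + 3936697) = ((½ + (1231/6)*582169) - 959906)*(1391266 + 3936697) = ((½ + 716650039/6) - 959906)*5327963 = (358325021/3 - 959906)*5327963 = (355445303/3)*5327963 = 1893799422907789/3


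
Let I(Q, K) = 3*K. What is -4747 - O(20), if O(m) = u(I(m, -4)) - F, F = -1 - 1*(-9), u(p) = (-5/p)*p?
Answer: -4734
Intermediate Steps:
u(p) = -5
F = 8 (F = -1 + 9 = 8)
O(m) = -13 (O(m) = -5 - 1*8 = -5 - 8 = -13)
-4747 - O(20) = -4747 - 1*(-13) = -4747 + 13 = -4734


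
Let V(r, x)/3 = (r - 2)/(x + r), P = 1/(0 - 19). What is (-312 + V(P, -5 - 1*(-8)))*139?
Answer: -2444871/56 ≈ -43658.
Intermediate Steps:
P = -1/19 (P = 1/(-19) = -1/19 ≈ -0.052632)
V(r, x) = 3*(-2 + r)/(r + x) (V(r, x) = 3*((r - 2)/(x + r)) = 3*((-2 + r)/(r + x)) = 3*(-2 + r)/(r + x))
(-312 + V(P, -5 - 1*(-8)))*139 = (-312 + 3*(-2 - 1/19)/(-1/19 + (-5 - 1*(-8))))*139 = (-312 + 3*(-39/19)/(-1/19 + (-5 + 8)))*139 = (-312 + 3*(-39/19)/(-1/19 + 3))*139 = (-312 + 3*(-39/19)/(56/19))*139 = (-312 + 3*(19/56)*(-39/19))*139 = (-312 - 117/56)*139 = -17589/56*139 = -2444871/56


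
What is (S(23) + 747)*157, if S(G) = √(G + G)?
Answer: 117279 + 157*√46 ≈ 1.1834e+5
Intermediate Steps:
S(G) = √2*√G (S(G) = √(2*G) = √2*√G)
(S(23) + 747)*157 = (√2*√23 + 747)*157 = (√46 + 747)*157 = (747 + √46)*157 = 117279 + 157*√46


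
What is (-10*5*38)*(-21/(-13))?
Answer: -39900/13 ≈ -3069.2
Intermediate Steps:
(-10*5*38)*(-21/(-13)) = (-50*38)*(-21*(-1/13)) = -1900*21/13 = -39900/13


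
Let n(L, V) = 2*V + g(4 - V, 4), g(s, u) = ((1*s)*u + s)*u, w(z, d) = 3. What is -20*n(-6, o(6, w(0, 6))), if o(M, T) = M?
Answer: 560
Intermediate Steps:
g(s, u) = u*(s + s*u) (g(s, u) = (s*u + s)*u = (s + s*u)*u = u*(s + s*u))
n(L, V) = 80 - 18*V (n(L, V) = 2*V + (4 - V)*4*(1 + 4) = 2*V + (4 - V)*4*5 = 2*V + (80 - 20*V) = 80 - 18*V)
-20*n(-6, o(6, w(0, 6))) = -20*(80 - 18*6) = -20*(80 - 108) = -20*(-28) = 560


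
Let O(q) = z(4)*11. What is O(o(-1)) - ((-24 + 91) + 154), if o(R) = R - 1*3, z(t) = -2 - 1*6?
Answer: -309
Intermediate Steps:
z(t) = -8 (z(t) = -2 - 6 = -8)
o(R) = -3 + R (o(R) = R - 3 = -3 + R)
O(q) = -88 (O(q) = -8*11 = -88)
O(o(-1)) - ((-24 + 91) + 154) = -88 - ((-24 + 91) + 154) = -88 - (67 + 154) = -88 - 1*221 = -88 - 221 = -309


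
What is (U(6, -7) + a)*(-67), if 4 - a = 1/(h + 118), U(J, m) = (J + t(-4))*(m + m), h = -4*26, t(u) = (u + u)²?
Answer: 915555/14 ≈ 65397.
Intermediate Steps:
t(u) = 4*u² (t(u) = (2*u)² = 4*u²)
h = -104
U(J, m) = 2*m*(64 + J) (U(J, m) = (J + 4*(-4)²)*(m + m) = (J + 4*16)*(2*m) = (J + 64)*(2*m) = (64 + J)*(2*m) = 2*m*(64 + J))
a = 55/14 (a = 4 - 1/(-104 + 118) = 4 - 1/14 = 55/14 ≈ 3.9286)
(U(6, -7) + a)*(-67) = (2*(-7)*(64 + 6) + 55/14)*(-67) = (2*(-7)*70 + 55/14)*(-67) = (-980 + 55/14)*(-67) = -13665/14*(-67) = 915555/14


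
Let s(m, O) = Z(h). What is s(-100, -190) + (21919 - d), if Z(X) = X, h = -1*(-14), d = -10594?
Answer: 32527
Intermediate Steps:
h = 14
s(m, O) = 14
s(-100, -190) + (21919 - d) = 14 + (21919 - 1*(-10594)) = 14 + (21919 + 10594) = 14 + 32513 = 32527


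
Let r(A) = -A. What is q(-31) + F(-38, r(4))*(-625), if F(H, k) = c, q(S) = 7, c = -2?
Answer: 1257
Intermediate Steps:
F(H, k) = -2
q(-31) + F(-38, r(4))*(-625) = 7 - 2*(-625) = 7 + 1250 = 1257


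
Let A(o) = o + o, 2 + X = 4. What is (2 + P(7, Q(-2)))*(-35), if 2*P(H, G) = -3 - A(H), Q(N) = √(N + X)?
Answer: 455/2 ≈ 227.50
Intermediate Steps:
X = 2 (X = -2 + 4 = 2)
Q(N) = √(2 + N) (Q(N) = √(N + 2) = √(2 + N))
A(o) = 2*o
P(H, G) = -3/2 - H (P(H, G) = (-3 - 2*H)/2 = -3/2 - H)
(2 + P(7, Q(-2)))*(-35) = (2 + (-3/2 - 1*7))*(-35) = (2 + (-3/2 - 7))*(-35) = (2 - 17/2)*(-35) = -13/2*(-35) = 455/2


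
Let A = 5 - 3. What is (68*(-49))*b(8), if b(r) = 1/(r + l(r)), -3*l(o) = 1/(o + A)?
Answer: -99960/239 ≈ -418.24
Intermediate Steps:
A = 2
l(o) = -1/(3*(2 + o)) (l(o) = -1/(3*(o + 2)) = -1/(3*(2 + o)))
b(r) = 1/(r - 1/(6 + 3*r))
(68*(-49))*b(8) = (68*(-49))*(3*(2 + 8)/(-1 + 3*8*(2 + 8))) = -9996*10/(-1 + 3*8*10) = -9996*10/(-1 + 240) = -9996*10/239 = -3332*30/239 = -99960/239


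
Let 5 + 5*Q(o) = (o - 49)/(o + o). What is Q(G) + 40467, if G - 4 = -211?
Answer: 41882438/1035 ≈ 40466.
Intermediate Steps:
G = -207 (G = 4 - 211 = -207)
Q(o) = -1 + (-49 + o)/(10*o) (Q(o) = -1 + ((o - 49)/(o + o))/5 = -1 + ((-49 + o)/((2*o)))/5 = -1 + ((-49 + o)*(1/(2*o)))/5 = -1 + ((-49 + o)/(2*o))/5 = -1 + (-49 + o)/(10*o))
Q(G) + 40467 = (⅒)*(-49 - 9*(-207))/(-207) + 40467 = (⅒)*(-1/207)*(-49 + 1863) + 40467 = (⅒)*(-1/207)*1814 + 40467 = -907/1035 + 40467 = 41882438/1035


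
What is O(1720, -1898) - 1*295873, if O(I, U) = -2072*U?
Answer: 3636783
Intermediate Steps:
O(1720, -1898) - 1*295873 = -2072*(-1898) - 1*295873 = 3932656 - 295873 = 3636783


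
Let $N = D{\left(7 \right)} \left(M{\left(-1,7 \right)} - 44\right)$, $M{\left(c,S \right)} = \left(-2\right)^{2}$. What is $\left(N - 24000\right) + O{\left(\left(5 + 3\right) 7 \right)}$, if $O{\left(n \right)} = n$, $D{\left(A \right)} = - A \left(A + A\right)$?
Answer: $-20024$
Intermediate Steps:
$M{\left(c,S \right)} = 4$
$D{\left(A \right)} = - 2 A^{2}$ ($D{\left(A \right)} = - A 2 A = - 2 A^{2}$)
$N = 3920$ ($N = - 2 \cdot 7^{2} \left(4 - 44\right) = \left(-2\right) 49 \left(-40\right) = \left(-98\right) \left(-40\right) = 3920$)
$\left(N - 24000\right) + O{\left(\left(5 + 3\right) 7 \right)} = \left(3920 - 24000\right) + \left(5 + 3\right) 7 = -20080 + 8 \cdot 7 = -20080 + 56 = -20024$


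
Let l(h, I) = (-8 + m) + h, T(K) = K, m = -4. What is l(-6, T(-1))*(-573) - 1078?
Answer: 9236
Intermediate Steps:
l(h, I) = -12 + h (l(h, I) = (-8 - 4) + h = -12 + h)
l(-6, T(-1))*(-573) - 1078 = (-12 - 6)*(-573) - 1078 = -18*(-573) - 1078 = 10314 - 1078 = 9236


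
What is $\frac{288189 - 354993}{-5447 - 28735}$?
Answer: $\frac{11134}{5697} \approx 1.9544$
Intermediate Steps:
$\frac{288189 - 354993}{-5447 - 28735} = - \frac{66804}{-5447 - 28735} = - \frac{66804}{-34182} = \left(-66804\right) \left(- \frac{1}{34182}\right) = \frac{11134}{5697}$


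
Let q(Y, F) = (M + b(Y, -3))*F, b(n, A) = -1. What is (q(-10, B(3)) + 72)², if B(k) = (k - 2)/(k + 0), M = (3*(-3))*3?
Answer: 35344/9 ≈ 3927.1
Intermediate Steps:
M = -27 (M = -9*3 = -27)
B(k) = (-2 + k)/k
q(Y, F) = -28*F (q(Y, F) = (-27 - 1)*F = -28*F)
(q(-10, B(3)) + 72)² = (-28*(-2 + 3)/3 + 72)² = (-28/3 + 72)² = (188/3)² = 35344/9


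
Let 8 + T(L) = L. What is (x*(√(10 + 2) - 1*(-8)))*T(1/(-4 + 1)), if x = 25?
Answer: -5000/3 - 1250*√3/3 ≈ -2388.4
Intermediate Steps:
T(L) = -8 + L
(x*(√(10 + 2) - 1*(-8)))*T(1/(-4 + 1)) = (25*(√(10 + 2) - 1*(-8)))*(-8 + 1/(-4 + 1)) = (25*(√12 + 8))*(-8 + 1/(-3)) = (25*(2*√3 + 8))*(-8 - ⅓) = (25*(8 + 2*√3))*(-25/3) = (200 + 50*√3)*(-25/3) = -5000/3 - 1250*√3/3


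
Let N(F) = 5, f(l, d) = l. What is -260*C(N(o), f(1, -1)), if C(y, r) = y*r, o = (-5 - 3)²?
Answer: -1300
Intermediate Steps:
o = 64 (o = (-8)² = 64)
C(y, r) = r*y
-260*C(N(o), f(1, -1)) = -260*5 = -1300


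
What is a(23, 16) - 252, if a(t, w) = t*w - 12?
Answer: 104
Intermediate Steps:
a(t, w) = -12 + t*w
a(23, 16) - 252 = (-12 + 23*16) - 252 = (-12 + 368) - 252 = 356 - 252 = 104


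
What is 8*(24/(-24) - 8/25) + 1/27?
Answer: -7103/675 ≈ -10.523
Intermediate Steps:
8*(24/(-24) - 8/25) + 1/27 = 8*(24*(-1/24) - 8*1/25) + 1/27 = 8*(-1 - 8/25) + 1/27 = 8*(-33/25) + 1/27 = -264/25 + 1/27 = -7103/675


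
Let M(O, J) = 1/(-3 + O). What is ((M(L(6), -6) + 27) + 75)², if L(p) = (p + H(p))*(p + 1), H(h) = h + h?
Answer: 157427209/15129 ≈ 10406.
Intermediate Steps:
H(h) = 2*h
L(p) = 3*p*(1 + p) (L(p) = (p + 2*p)*(p + 1) = (3*p)*(1 + p) = 3*p*(1 + p))
((M(L(6), -6) + 27) + 75)² = ((1/(-3 + 3*6*(1 + 6)) + 27) + 75)² = ((1/(-3 + 3*6*7) + 27) + 75)² = ((1/(-3 + 126) + 27) + 75)² = ((1/123 + 27) + 75)² = (3322/123 + 75)² = (12547/123)² = 157427209/15129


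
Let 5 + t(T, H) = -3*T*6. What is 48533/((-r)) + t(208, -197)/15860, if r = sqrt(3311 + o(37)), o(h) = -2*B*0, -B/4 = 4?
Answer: -3749/15860 - 48533*sqrt(3311)/3311 ≈ -843.68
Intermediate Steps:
B = -16 (B = -4*4 = -16)
o(h) = 0 (o(h) = -2*(-16)*0 = 32*0 = 0)
t(T, H) = -5 - 18*T (t(T, H) = -5 - 3*T*6 = -5 - 18*T)
r = sqrt(3311) (r = sqrt(3311 + 0) = sqrt(3311) ≈ 57.541)
48533/((-r)) + t(208, -197)/15860 = 48533/((-sqrt(3311))) + (-5 - 18*208)/15860 = 48533*(-sqrt(3311)/3311) + (-5 - 3744)*(1/15860) = -48533*sqrt(3311)/3311 - 3749*1/15860 = -48533*sqrt(3311)/3311 - 3749/15860 = -3749/15860 - 48533*sqrt(3311)/3311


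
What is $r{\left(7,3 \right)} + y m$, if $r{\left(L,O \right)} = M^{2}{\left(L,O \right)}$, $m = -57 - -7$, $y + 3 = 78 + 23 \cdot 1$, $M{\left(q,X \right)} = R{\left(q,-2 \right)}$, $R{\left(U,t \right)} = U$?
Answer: $-4851$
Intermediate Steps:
$M{\left(q,X \right)} = q$
$y = 98$ ($y = -3 + \left(78 + 23 \cdot 1\right) = -3 + \left(78 + 23\right) = -3 + 101 = 98$)
$m = -50$ ($m = -57 + 7 = -50$)
$r{\left(L,O \right)} = L^{2}$
$r{\left(7,3 \right)} + y m = 7^{2} + 98 \left(-50\right) = 49 - 4900 = -4851$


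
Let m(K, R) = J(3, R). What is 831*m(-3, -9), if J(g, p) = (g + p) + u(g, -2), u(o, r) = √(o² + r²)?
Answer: -4986 + 831*√13 ≈ -1989.8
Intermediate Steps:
J(g, p) = g + p + √(4 + g²) (J(g, p) = (g + p) + √(g² + (-2)²) = (g + p) + √(g² + 4) = (g + p) + √(4 + g²) = g + p + √(4 + g²))
m(K, R) = 3 + R + √13 (m(K, R) = 3 + R + √(4 + 3²) = 3 + R + √(4 + 9) = 3 + R + √13)
831*m(-3, -9) = 831*(3 - 9 + √13) = 831*(-6 + √13) = -4986 + 831*√13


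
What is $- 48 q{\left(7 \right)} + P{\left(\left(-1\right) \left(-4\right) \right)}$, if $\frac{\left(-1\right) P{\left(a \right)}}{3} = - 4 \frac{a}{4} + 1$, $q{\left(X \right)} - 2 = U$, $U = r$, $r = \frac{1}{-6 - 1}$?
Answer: $- \frac{561}{7} \approx -80.143$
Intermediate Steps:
$r = - \frac{1}{7}$ ($r = \frac{1}{-7} = - \frac{1}{7} \approx -0.14286$)
$U = - \frac{1}{7} \approx -0.14286$
$q{\left(X \right)} = \frac{13}{7}$ ($q{\left(X \right)} = 2 - \frac{1}{7} = \frac{13}{7}$)
$P{\left(a \right)} = -3 + 3 a$ ($P{\left(a \right)} = - 3 \left(- 4 \frac{a}{4} + 1\right) = - 3 \left(- a + 1\right) = - 3 \left(1 - a\right) = -3 + 3 a$)
$- 48 q{\left(7 \right)} + P{\left(\left(-1\right) \left(-4\right) \right)} = \left(-48\right) \frac{13}{7} - \left(3 - 3 \left(\left(-1\right) \left(-4\right)\right)\right) = - \frac{624}{7} + \left(-3 + 3 \cdot 4\right) = - \frac{624}{7} + \left(-3 + 12\right) = - \frac{624}{7} + 9 = - \frac{561}{7}$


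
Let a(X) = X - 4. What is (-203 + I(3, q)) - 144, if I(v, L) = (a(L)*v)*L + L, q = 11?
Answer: -105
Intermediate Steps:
a(X) = -4 + X
I(v, L) = L + L*v*(-4 + L) (I(v, L) = ((-4 + L)*v)*L + L = (v*(-4 + L))*L + L = L*v*(-4 + L) + L = L + L*v*(-4 + L))
(-203 + I(3, q)) - 144 = (-203 + 11*(1 + 3*(-4 + 11))) - 144 = (-203 + 11*(1 + 3*7)) - 144 = (-203 + 11*(1 + 21)) - 144 = (-203 + 11*22) - 144 = (-203 + 242) - 144 = 39 - 144 = -105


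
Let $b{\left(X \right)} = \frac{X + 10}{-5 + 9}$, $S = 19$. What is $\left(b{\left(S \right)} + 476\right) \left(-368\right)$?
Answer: $-177836$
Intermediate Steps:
$b{\left(X \right)} = \frac{5}{2} + \frac{X}{4}$ ($b{\left(X \right)} = \frac{10 + X}{4} = \left(10 + X\right) \frac{1}{4} = \frac{5}{2} + \frac{X}{4}$)
$\left(b{\left(S \right)} + 476\right) \left(-368\right) = \left(\left(\frac{5}{2} + \frac{1}{4} \cdot 19\right) + 476\right) \left(-368\right) = \left(\left(\frac{5}{2} + \frac{19}{4}\right) + 476\right) \left(-368\right) = \left(\frac{29}{4} + 476\right) \left(-368\right) = \frac{1933}{4} \left(-368\right) = -177836$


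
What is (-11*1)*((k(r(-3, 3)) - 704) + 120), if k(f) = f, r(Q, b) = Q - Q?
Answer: 6424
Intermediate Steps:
r(Q, b) = 0
(-11*1)*((k(r(-3, 3)) - 704) + 120) = (-11*1)*((0 - 704) + 120) = -11*(-704 + 120) = -11*(-584) = 6424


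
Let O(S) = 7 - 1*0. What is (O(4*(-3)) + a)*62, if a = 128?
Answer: 8370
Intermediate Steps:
O(S) = 7 (O(S) = 7 + 0 = 7)
(O(4*(-3)) + a)*62 = (7 + 128)*62 = 135*62 = 8370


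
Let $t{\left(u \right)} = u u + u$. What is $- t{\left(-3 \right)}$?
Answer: $-6$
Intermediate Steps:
$t{\left(u \right)} = u + u^{2}$ ($t{\left(u \right)} = u^{2} + u = u + u^{2}$)
$- t{\left(-3 \right)} = - \left(-3\right) \left(1 - 3\right) = - \left(-3\right) \left(-2\right) = \left(-1\right) 6 = -6$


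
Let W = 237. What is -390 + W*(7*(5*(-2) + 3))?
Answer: -12003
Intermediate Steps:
-390 + W*(7*(5*(-2) + 3)) = -390 + 237*(7*(5*(-2) + 3)) = -390 + 237*(7*(-10 + 3)) = -390 + 237*(7*(-7)) = -390 + 237*(-49) = -390 - 11613 = -12003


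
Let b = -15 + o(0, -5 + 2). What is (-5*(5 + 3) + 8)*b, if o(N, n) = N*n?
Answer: 480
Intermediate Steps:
b = -15 (b = -15 + 0*(-5 + 2) = -15 + 0*(-3) = -15 + 0 = -15)
(-5*(5 + 3) + 8)*b = (-5*(5 + 3) + 8)*(-15) = (-5*8 + 8)*(-15) = (-40 + 8)*(-15) = -32*(-15) = 480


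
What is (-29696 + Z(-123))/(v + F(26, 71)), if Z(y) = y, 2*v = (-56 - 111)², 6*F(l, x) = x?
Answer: -89457/41869 ≈ -2.1366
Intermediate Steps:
F(l, x) = x/6
v = 27889/2 (v = (-56 - 111)²/2 = (½)*(-167)² = (½)*27889 = 27889/2 ≈ 13945.)
(-29696 + Z(-123))/(v + F(26, 71)) = (-29696 - 123)/(27889/2 + (⅙)*71) = -29819/(27889/2 + 71/6) = -29819/41869/3 = -29819*3/41869 = -89457/41869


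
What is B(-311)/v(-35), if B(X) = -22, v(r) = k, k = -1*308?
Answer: 1/14 ≈ 0.071429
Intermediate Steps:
k = -308
v(r) = -308
B(-311)/v(-35) = -22/(-308) = -22*(-1/308) = 1/14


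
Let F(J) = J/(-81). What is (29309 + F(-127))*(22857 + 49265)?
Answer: 171228879032/81 ≈ 2.1139e+9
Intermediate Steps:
F(J) = -J/81 (F(J) = J*(-1/81) = -J/81)
(29309 + F(-127))*(22857 + 49265) = (29309 - 1/81*(-127))*(22857 + 49265) = (29309 + 127/81)*72122 = (2374156/81)*72122 = 171228879032/81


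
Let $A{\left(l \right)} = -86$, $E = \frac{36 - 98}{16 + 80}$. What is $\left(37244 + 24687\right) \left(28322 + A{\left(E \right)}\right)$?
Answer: $1748683716$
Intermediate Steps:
$E = - \frac{31}{48}$ ($E = - \frac{62}{96} = \left(-62\right) \frac{1}{96} = - \frac{31}{48} \approx -0.64583$)
$\left(37244 + 24687\right) \left(28322 + A{\left(E \right)}\right) = \left(37244 + 24687\right) \left(28322 - 86\right) = 61931 \cdot 28236 = 1748683716$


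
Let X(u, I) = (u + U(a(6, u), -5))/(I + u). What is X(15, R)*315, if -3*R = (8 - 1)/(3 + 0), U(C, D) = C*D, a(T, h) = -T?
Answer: 127575/128 ≈ 996.68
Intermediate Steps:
R = -7/9 (R = -(8 - 1)/(3*(3 + 0)) = -7/(3*3) = -⅓*7/3 = -7/9 ≈ -0.77778)
X(u, I) = (30 + u)/(I + u) (X(u, I) = (u - 1*6*(-5))/(I + u) = (u - 6*(-5))/(I + u) = (u + 30)/(I + u) = (30 + u)/(I + u))
X(15, R)*315 = ((30 + 15)/(-7/9 + 15))*315 = (45/(128/9))*315 = ((9/128)*45)*315 = (405/128)*315 = 127575/128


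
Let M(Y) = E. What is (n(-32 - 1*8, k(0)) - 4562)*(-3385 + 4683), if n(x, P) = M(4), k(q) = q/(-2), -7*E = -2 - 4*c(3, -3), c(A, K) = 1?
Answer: -41442544/7 ≈ -5.9204e+6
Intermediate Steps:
E = 6/7 (E = -(-2 - 4*1)/7 = -(-2 - 4)/7 = -1/7*(-6) = 6/7 ≈ 0.85714)
k(q) = -q/2 (k(q) = q*(-1/2) = -q/2)
M(Y) = 6/7
n(x, P) = 6/7
(n(-32 - 1*8, k(0)) - 4562)*(-3385 + 4683) = (6/7 - 4562)*(-3385 + 4683) = -31928/7*1298 = -41442544/7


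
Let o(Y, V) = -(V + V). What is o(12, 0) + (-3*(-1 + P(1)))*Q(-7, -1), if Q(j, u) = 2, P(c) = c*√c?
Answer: 0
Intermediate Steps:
P(c) = c^(3/2)
o(Y, V) = -2*V
o(12, 0) + (-3*(-1 + P(1)))*Q(-7, -1) = -2*0 - 3*(-1 + 1^(3/2))*2 = 0 - 3*(-1 + 1)*2 = 0 - 3*0*2 = 0 + 0*2 = 0 + 0 = 0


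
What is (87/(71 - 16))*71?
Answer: 6177/55 ≈ 112.31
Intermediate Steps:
(87/(71 - 16))*71 = (87/55)*71 = 6177/55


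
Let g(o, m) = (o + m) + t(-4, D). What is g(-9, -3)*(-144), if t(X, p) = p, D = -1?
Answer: 1872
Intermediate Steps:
g(o, m) = -1 + m + o (g(o, m) = (o + m) - 1 = (m + o) - 1 = -1 + m + o)
g(-9, -3)*(-144) = (-1 - 3 - 9)*(-144) = -13*(-144) = 1872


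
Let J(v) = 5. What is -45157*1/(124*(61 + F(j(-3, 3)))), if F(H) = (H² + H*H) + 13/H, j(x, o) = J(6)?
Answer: -225785/70432 ≈ -3.2057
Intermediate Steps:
j(x, o) = 5
F(H) = 2*H² + 13/H (F(H) = (H² + H²) + 13/H = 2*H² + 13/H)
-45157*1/(124*(61 + F(j(-3, 3)))) = -45157*1/(124*(61 + (13 + 2*5³)/5)) = -45157*1/(124*(61 + (13 + 2*125)/5)) = -45157*1/(124*(61 + (13 + 250)/5)) = -45157*1/(124*(61 + (⅕)*263)) = -45157*1/(124*(61 + 263/5)) = -45157/((568/5)*124) = -45157/70432/5 = -45157*5/70432 = -225785/70432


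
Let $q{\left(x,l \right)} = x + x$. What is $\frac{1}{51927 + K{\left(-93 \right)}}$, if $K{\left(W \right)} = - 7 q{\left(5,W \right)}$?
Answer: $\frac{1}{51857} \approx 1.9284 \cdot 10^{-5}$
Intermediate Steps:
$q{\left(x,l \right)} = 2 x$
$K{\left(W \right)} = -70$ ($K{\left(W \right)} = - 7 \cdot 2 \cdot 5 = \left(-7\right) 10 = -70$)
$\frac{1}{51927 + K{\left(-93 \right)}} = \frac{1}{51927 - 70} = \frac{1}{51857}$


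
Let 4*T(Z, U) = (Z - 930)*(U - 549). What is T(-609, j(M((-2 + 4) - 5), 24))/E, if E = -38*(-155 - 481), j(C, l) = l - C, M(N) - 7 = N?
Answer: 14283/1696 ≈ 8.4216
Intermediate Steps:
M(N) = 7 + N
T(Z, U) = (-930 + Z)*(-549 + U)/4 (T(Z, U) = ((Z - 930)*(U - 549))/4 = ((-930 + Z)*(-549 + U))/4 = (-930 + Z)*(-549 + U)/4)
E = 24168 (E = -38*(-636) = 24168)
T(-609, j(M((-2 + 4) - 5), 24))/E = (255285/2 - 549/4*(-609) - 465*(24 - (7 + ((-2 + 4) - 5)))/2 + (¼)*(24 - (7 + ((-2 + 4) - 5)))*(-609))/24168 = (255285/2 + 334341/4 - 465*(24 - (7 + (2 - 5)))/2 + (¼)*(24 - (7 + (2 - 5)))*(-609))*(1/24168) = (255285/2 + 334341/4 - 465*(24 - (7 - 3))/2 + (¼)*(24 - (7 - 3))*(-609))*(1/24168) = (255285/2 + 334341/4 - 465*(24 - 1*4)/2 + (¼)*(24 - 1*4)*(-609))*(1/24168) = (255285/2 + 334341/4 - 465*(24 - 4)/2 + (¼)*(24 - 4)*(-609))*(1/24168) = (255285/2 + 334341/4 - 465/2*20 + (¼)*20*(-609))*(1/24168) = (255285/2 + 334341/4 - 4650 - 3045)*(1/24168) = (814131/4)*(1/24168) = 14283/1696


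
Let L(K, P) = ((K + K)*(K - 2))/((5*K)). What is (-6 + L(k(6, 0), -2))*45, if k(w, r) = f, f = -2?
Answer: -342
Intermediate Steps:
k(w, r) = -2
L(K, P) = -4/5 + 2*K/5 (L(K, P) = ((2*K)*(-2 + K))*(1/(5*K)) = (2*K*(-2 + K))*(1/(5*K)) = -4/5 + 2*K/5)
(-6 + L(k(6, 0), -2))*45 = (-6 + (-4/5 + (2/5)*(-2)))*45 = (-6 + (-4/5 - 4/5))*45 = (-6 - 8/5)*45 = -38/5*45 = -342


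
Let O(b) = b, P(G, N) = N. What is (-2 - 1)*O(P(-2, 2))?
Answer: -6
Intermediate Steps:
(-2 - 1)*O(P(-2, 2)) = (-2 - 1)*2 = -3*2 = -6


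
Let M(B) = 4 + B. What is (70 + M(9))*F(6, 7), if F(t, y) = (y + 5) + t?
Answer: 1494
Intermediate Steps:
F(t, y) = 5 + t + y (F(t, y) = (5 + y) + t = 5 + t + y)
(70 + M(9))*F(6, 7) = (70 + (4 + 9))*(5 + 6 + 7) = (70 + 13)*18 = 83*18 = 1494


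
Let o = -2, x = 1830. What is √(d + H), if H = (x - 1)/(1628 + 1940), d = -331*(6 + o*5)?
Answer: √1053867003/892 ≈ 36.394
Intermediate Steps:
d = 1324 (d = -331*(6 - 2*5) = -331*(6 - 10) = -331*(-4) = 1324)
H = 1829/3568 (H = (1830 - 1)/(1628 + 1940) = 1829/3568 ≈ 0.51261)
√(d + H) = √(1324 + 1829/3568) = √(4725861/3568) = √1053867003/892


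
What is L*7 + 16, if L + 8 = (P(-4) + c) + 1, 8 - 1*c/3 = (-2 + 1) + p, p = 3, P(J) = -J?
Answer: 121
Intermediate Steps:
c = 18 (c = 24 - 3*((-2 + 1) + 3) = 24 - 3*(-1 + 3) = 24 - 3*2 = 24 - 6 = 18)
L = 15 (L = -8 + ((-1*(-4) + 18) + 1) = -8 + ((4 + 18) + 1) = -8 + (22 + 1) = -8 + 23 = 15)
L*7 + 16 = 15*7 + 16 = 105 + 16 = 121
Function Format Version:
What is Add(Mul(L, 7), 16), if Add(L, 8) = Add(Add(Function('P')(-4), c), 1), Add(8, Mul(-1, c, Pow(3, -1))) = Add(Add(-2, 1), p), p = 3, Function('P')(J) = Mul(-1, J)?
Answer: 121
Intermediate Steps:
c = 18 (c = Add(24, Mul(-3, Add(Add(-2, 1), 3))) = Add(24, Mul(-3, Add(-1, 3))) = Add(24, Mul(-3, 2)) = Add(24, -6) = 18)
L = 15 (L = Add(-8, Add(Add(Mul(-1, -4), 18), 1)) = Add(-8, Add(Add(4, 18), 1)) = Add(-8, Add(22, 1)) = Add(-8, 23) = 15)
Add(Mul(L, 7), 16) = Add(Mul(15, 7), 16) = Add(105, 16) = 121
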